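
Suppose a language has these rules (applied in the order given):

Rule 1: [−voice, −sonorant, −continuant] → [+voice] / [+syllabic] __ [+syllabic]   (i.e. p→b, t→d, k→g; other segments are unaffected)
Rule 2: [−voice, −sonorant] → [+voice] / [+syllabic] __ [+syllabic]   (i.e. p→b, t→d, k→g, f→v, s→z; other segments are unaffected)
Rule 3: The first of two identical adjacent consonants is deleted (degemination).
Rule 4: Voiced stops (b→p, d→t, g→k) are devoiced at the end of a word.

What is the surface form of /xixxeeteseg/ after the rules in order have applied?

xixeedezek

Rule 1 (intervocalic voicing): /t/ is a voiceless stop between vowels /e/ and /e/, so it voices to [d]. /xixxeeteseg/ → xixxeedeseg.
Rule 2 (intervocalic voicing): /s/ is a voiceless obstruent between vowels /e/ and /e/, so it voices to [z]. /xixxeedeseg/ → xixxeedezeg.
Rule 3 (degemination): /xx/ is a geminate; the first /x/ deletes. /xixxeedezeg/ → xixeedezeg.
Rule 4 (final devoicing): /g/ is a voiced stop in word-final position, so it devoices to [k]. /xixeedezeg/ → xixeedezek.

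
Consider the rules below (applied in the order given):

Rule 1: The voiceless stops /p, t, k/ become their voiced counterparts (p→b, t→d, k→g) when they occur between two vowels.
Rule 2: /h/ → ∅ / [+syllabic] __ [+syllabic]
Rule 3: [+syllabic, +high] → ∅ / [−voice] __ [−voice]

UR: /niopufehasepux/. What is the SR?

niobufeasebux

Rule 1 (intervocalic voicing): /p/ is a voiceless stop between vowels /o/ and /u/, so it voices to [b]. /p/ is a voiceless stop between vowels /e/ and /u/, so it voices to [b]. /niopufehasepux/ → niobufehasebux.
Rule 2 (intervocalic h-deletion): /h/ occurs between vowels /e/ and /a/, so it deletes. /niobufehasebux/ → niobufeasebux.
Rule 3 (high vowel syncope): no segment meets the environment; /niobufeasebux/ is unchanged.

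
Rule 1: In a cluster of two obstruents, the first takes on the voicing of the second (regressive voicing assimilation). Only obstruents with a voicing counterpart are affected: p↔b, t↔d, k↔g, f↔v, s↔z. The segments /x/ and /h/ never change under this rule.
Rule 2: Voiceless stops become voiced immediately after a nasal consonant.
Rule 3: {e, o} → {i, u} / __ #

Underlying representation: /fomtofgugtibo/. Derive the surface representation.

Rule 1 (regressive voicing assimilation): /f/ precedes the voiced obstruent /g/, so it voices to [v] by assimilation. /g/ precedes the voiceless obstruent /t/, so it devoices to [k] by assimilation. /fomtofgugtibo/ → fomtovguktibo.
Rule 2 (post-nasal voicing): /t/ is a voiceless stop immediately after the nasal /m/, so it voices to [d]. /fomtovguktibo/ → fomdovguktibo.
Rule 3 (final vowel raising): /o/ is a mid vowel in word-final position, so it raises to [u]. /fomdovguktibo/ → fomdovguktibu.

fomdovguktibu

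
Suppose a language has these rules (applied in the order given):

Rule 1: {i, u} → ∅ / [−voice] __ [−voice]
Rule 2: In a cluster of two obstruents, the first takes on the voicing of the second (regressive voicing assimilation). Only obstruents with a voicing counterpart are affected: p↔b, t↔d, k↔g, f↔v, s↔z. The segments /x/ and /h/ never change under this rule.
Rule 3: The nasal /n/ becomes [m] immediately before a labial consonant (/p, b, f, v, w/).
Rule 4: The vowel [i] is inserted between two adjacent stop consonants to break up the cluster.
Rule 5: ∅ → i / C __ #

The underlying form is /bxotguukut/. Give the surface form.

Rule 1 (high vowel syncope): /u/ is a high vowel flanked by voiceless consonants /k/ and /t/, so it deletes. /bxotguukut/ → bxotguukt.
Rule 2 (regressive voicing assimilation): /b/ precedes the voiceless obstruent /x/, so it devoices to [p] by assimilation. /t/ precedes the voiced obstruent /g/, so it voices to [d] by assimilation. /bxotguukt/ → pxodguukt.
Rule 3 (nasal place assimilation): no segment meets the environment; /pxodguukt/ is unchanged.
Rule 4 (stop-cluster i-epenthesis): /d/ and /g/ form a stop–stop cluster, so [i] is inserted between them. /k/ and /t/ form a stop–stop cluster, so [i] is inserted between them. /pxodguukt/ → pxodiguukit.
Rule 5 (final i-epenthesis): the form ends in the consonant /t/, so [i] is inserted word-finally. /pxodiguukit/ → pxodiguukiti.

pxodiguukiti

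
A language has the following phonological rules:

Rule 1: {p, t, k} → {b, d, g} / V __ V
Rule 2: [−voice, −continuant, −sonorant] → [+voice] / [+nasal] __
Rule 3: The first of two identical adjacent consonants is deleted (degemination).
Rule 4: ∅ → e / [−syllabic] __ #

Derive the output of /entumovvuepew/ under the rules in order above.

Rule 1 (intervocalic voicing): /p/ is a voiceless stop between vowels /e/ and /e/, so it voices to [b]. /entumovvuepew/ → entumovvuebew.
Rule 2 (post-nasal voicing): /t/ is a voiceless stop immediately after the nasal /n/, so it voices to [d]. /entumovvuebew/ → endumovvuebew.
Rule 3 (degemination): /vv/ is a geminate; the first /v/ deletes. /endumovvuebew/ → endumovuebew.
Rule 4 (final e-epenthesis): the form ends in the consonant /w/, so [e] is inserted word-finally. /endumovuebew/ → endumovuebewe.

endumovuebewe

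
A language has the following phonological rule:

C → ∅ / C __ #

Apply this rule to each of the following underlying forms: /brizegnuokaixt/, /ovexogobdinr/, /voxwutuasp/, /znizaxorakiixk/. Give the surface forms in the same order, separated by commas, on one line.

/brizegnuokaixt/: /t/ is the second consonant of a word-final cluster /xt/, so it deletes. → [brizegnuokaix].
/ovexogobdinr/: /r/ is the second consonant of a word-final cluster /nr/, so it deletes. → [ovexogobdin].
/voxwutuasp/: /p/ is the second consonant of a word-final cluster /sp/, so it deletes. → [voxwutuas].
/znizaxorakiixk/: /k/ is the second consonant of a word-final cluster /xk/, so it deletes. → [znizaxorakiix].

brizegnuokaix, ovexogobdin, voxwutuas, znizaxorakiix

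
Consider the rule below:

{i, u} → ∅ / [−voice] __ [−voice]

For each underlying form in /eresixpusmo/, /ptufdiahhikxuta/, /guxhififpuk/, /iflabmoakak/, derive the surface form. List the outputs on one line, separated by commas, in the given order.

eresxpsmo, ptfdiahhkxta, guxhffpk, iflabmoakak

/eresixpusmo/: /i/ is a high vowel flanked by voiceless consonants /s/ and /x/, so it deletes. /u/ is a high vowel flanked by voiceless consonants /p/ and /s/, so it deletes. → [eresxpsmo].
/ptufdiahhikxuta/: /u/ is a high vowel flanked by voiceless consonants /t/ and /f/, so it deletes. /i/ is a high vowel flanked by voiceless consonants /h/ and /k/, so it deletes. /u/ is a high vowel flanked by voiceless consonants /x/ and /t/, so it deletes. → [ptfdiahhkxta].
/guxhififpuk/: /i/ is a high vowel flanked by voiceless consonants /h/ and /f/, so it deletes. /i/ is a high vowel flanked by voiceless consonants /f/ and /f/, so it deletes. /u/ is a high vowel flanked by voiceless consonants /p/ and /k/, so it deletes. → [guxhffpk].
/iflabmoakak/: the rule's environment is not met; surfaces unchanged as [iflabmoakak].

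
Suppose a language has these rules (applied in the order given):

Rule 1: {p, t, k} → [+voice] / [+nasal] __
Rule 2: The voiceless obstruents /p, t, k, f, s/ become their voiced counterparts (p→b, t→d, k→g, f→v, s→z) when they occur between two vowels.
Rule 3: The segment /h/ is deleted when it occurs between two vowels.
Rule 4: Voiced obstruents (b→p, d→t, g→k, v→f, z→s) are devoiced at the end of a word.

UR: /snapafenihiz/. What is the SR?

Rule 1 (post-nasal voicing): no segment meets the environment; /snapafenihiz/ is unchanged.
Rule 2 (intervocalic voicing): /p/ is a voiceless obstruent between vowels /a/ and /a/, so it voices to [b]. /f/ is a voiceless obstruent between vowels /a/ and /e/, so it voices to [v]. /snapafenihiz/ → snabavenihiz.
Rule 3 (intervocalic h-deletion): /h/ occurs between vowels /i/ and /i/, so it deletes. /snabavenihiz/ → snabaveniiz.
Rule 4 (final devoicing): /z/ is a voiced obstruent in word-final position, so it devoices to [s]. /snabaveniiz/ → snabaveniis.

snabaveniis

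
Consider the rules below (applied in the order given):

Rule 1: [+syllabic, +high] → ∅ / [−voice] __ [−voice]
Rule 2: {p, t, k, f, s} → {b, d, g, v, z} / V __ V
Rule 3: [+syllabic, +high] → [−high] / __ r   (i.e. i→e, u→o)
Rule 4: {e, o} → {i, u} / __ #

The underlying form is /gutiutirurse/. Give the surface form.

gudiuderorsi

Rule 1 (high vowel syncope): no segment meets the environment; /gutiutirurse/ is unchanged.
Rule 2 (intervocalic voicing): /t/ is a voiceless obstruent between vowels /u/ and /i/, so it voices to [d]. /t/ is a voiceless obstruent between vowels /u/ and /i/, so it voices to [d]. /gutiutirurse/ → gudiudirurse.
Rule 3 (pre-rhotic lowering): /i/ is a high vowel immediately before /r/, so it lowers to [e]. /u/ is a high vowel immediately before /r/, so it lowers to [o]. /gudiudirurse/ → gudiuderorse.
Rule 4 (final vowel raising): /e/ is a mid vowel in word-final position, so it raises to [i]. /gudiuderorse/ → gudiuderorsi.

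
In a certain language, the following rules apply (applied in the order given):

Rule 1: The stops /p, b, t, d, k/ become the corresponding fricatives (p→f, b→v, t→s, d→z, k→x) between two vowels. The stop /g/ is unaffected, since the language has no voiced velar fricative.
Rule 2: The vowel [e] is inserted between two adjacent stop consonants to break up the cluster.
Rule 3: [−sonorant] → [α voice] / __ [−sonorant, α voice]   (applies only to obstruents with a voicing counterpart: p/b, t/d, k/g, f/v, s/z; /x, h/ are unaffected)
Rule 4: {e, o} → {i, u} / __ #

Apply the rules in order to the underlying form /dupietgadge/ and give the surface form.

dufietegadegi

Rule 1 (intervocalic spirantization): /p/ is a stop between vowels /u/ and /i/, so it spirantizes to the fricative [f]. /dupietgadge/ → dufietgadge.
Rule 2 (stop-cluster e-epenthesis): /t/ and /g/ form a stop–stop cluster, so [e] is inserted between them. /d/ and /g/ form a stop–stop cluster, so [e] is inserted between them. /dufietgadge/ → dufietegadege.
Rule 3 (regressive voicing assimilation): no segment meets the environment; /dufietegadege/ is unchanged.
Rule 4 (final vowel raising): /e/ is a mid vowel in word-final position, so it raises to [i]. /dufietegadege/ → dufietegadegi.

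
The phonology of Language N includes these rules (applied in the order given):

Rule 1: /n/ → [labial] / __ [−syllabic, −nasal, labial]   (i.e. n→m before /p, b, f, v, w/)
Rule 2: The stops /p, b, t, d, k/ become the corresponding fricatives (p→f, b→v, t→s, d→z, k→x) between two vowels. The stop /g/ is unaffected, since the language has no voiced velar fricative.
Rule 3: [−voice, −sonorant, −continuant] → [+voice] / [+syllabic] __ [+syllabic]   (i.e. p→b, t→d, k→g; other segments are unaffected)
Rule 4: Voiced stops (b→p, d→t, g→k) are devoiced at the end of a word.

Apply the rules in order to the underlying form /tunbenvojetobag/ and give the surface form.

tumbemvojesovak

Rule 1 (nasal place assimilation): /n/ precedes the labial consonant /b/, so it assimilates in place to [m]. /n/ precedes the labial consonant /v/, so it assimilates in place to [m]. /tunbenvojetobag/ → tumbemvojetobag.
Rule 2 (intervocalic spirantization): /t/ is a stop between vowels /e/ and /o/, so it spirantizes to the fricative [s]. /b/ is a stop between vowels /o/ and /a/, so it spirantizes to the fricative [v]. /tumbemvojetobag/ → tumbemvojesovag.
Rule 3 (intervocalic voicing): no segment meets the environment; /tumbemvojesovag/ is unchanged.
Rule 4 (final devoicing): /g/ is a voiced stop in word-final position, so it devoices to [k]. /tumbemvojesovag/ → tumbemvojesovak.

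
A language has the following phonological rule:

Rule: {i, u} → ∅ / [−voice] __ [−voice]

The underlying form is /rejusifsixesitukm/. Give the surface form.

rejusfsxestkm

/i/ is a high vowel flanked by voiceless consonants /s/ and /f/, so it deletes.
/i/ is a high vowel flanked by voiceless consonants /s/ and /x/, so it deletes.
/i/ is a high vowel flanked by voiceless consonants /s/ and /t/, so it deletes.
/u/ is a high vowel flanked by voiceless consonants /t/ and /k/, so it deletes.
The other instance of /u/ does not occur in the required environment and remains unchanged.
Surface form: [rejusfsxestkm].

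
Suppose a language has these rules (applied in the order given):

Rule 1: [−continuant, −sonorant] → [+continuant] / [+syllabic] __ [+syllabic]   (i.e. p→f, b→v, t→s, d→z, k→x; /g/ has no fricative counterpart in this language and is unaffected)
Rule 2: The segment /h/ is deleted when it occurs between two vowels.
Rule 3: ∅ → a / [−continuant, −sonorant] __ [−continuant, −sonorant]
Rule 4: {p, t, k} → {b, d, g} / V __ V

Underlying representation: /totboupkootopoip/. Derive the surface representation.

todaboubagoosofoip

Rule 1 (intervocalic spirantization): /t/ is a stop between vowels /o/ and /o/, so it spirantizes to the fricative [s]. /p/ is a stop between vowels /o/ and /o/, so it spirantizes to the fricative [f]. /totboupkootopoip/ → totboupkoosofoip.
Rule 2 (intervocalic h-deletion): no segment meets the environment; /totboupkoosofoip/ is unchanged.
Rule 3 (stop-cluster a-epenthesis): /t/ and /b/ form a stop–stop cluster, so [a] is inserted between them. /p/ and /k/ form a stop–stop cluster, so [a] is inserted between them. /totboupkoosofoip/ → totaboupakoosofoip.
Rule 4 (intervocalic voicing): /t/ is a voiceless stop between vowels /o/ and /a/, so it voices to [d]. /p/ is a voiceless stop between vowels /u/ and /a/, so it voices to [b]. /k/ is a voiceless stop between vowels /a/ and /o/, so it voices to [g]. /totaboupakoosofoip/ → todaboubagoosofoip.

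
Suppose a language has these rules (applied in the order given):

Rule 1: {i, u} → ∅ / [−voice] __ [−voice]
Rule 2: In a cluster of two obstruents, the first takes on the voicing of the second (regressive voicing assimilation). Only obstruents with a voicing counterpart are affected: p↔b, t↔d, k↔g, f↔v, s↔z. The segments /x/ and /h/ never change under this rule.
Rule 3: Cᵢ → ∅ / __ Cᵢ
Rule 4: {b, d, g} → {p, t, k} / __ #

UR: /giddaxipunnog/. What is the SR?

gidaxpunok

Rule 1 (high vowel syncope): /i/ is a high vowel flanked by voiceless consonants /x/ and /p/, so it deletes. /giddaxipunnog/ → giddaxpunnog.
Rule 2 (regressive voicing assimilation): no segment meets the environment; /giddaxpunnog/ is unchanged.
Rule 3 (degemination): /dd/ is a geminate; the first /d/ deletes. /nn/ is a geminate; the first /n/ deletes. /giddaxpunnog/ → gidaxpunog.
Rule 4 (final devoicing): /g/ is a voiced stop in word-final position, so it devoices to [k]. /gidaxpunog/ → gidaxpunok.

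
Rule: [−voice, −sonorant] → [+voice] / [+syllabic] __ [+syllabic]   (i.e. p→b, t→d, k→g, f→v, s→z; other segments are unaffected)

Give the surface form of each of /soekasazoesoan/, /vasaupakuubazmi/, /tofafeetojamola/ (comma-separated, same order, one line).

soegazazoezoan, vazaubaguubazmi, tovaveedojamola

/soekasazoesoan/: /k/ is a voiceless obstruent between vowels /e/ and /a/, so it voices to [g]. /s/ is a voiceless obstruent between vowels /a/ and /a/, so it voices to [z]. /s/ is a voiceless obstruent between vowels /e/ and /o/, so it voices to [z]. → [soegazazoezoan].
/vasaupakuubazmi/: /s/ is a voiceless obstruent between vowels /a/ and /a/, so it voices to [z]. /p/ is a voiceless obstruent between vowels /u/ and /a/, so it voices to [b]. /k/ is a voiceless obstruent between vowels /a/ and /u/, so it voices to [g]. → [vazaubaguubazmi].
/tofafeetojamola/: /f/ is a voiceless obstruent between vowels /o/ and /a/, so it voices to [v]. /f/ is a voiceless obstruent between vowels /a/ and /e/, so it voices to [v]. /t/ is a voiceless obstruent between vowels /e/ and /o/, so it voices to [d]. → [tovaveedojamola].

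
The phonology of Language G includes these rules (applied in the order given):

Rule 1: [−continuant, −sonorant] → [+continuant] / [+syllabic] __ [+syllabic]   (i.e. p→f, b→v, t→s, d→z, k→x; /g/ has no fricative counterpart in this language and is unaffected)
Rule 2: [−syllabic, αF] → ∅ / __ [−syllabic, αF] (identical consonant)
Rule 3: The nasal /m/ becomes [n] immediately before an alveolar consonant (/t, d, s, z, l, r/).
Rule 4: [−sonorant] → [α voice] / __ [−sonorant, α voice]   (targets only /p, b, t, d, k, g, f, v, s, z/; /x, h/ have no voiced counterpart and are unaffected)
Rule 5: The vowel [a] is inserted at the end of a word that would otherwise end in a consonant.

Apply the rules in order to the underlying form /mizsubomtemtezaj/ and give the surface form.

missuvontentezaja

Rule 1 (intervocalic spirantization): /b/ is a stop between vowels /u/ and /o/, so it spirantizes to the fricative [v]. /mizsubomtemtezaj/ → mizsuvomtemtezaj.
Rule 2 (degemination): no segment meets the environment; /mizsuvomtemtezaj/ is unchanged.
Rule 3 (nasal place assimilation): /m/ precedes the alveolar consonant /t/, so it assimilates in place to [n]. /m/ precedes the alveolar consonant /t/, so it assimilates in place to [n]. /mizsuvomtemtezaj/ → mizsuvontentezaj.
Rule 4 (regressive voicing assimilation): /z/ precedes the voiceless obstruent /s/, so it devoices to [s] by assimilation. /mizsuvontentezaj/ → missuvontentezaj.
Rule 5 (final a-epenthesis): the form ends in the consonant /j/, so [a] is inserted word-finally. /missuvontentezaj/ → missuvontentezaja.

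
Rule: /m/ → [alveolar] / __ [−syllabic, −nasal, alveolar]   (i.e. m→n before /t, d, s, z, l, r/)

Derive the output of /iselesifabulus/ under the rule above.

iselesifabulus

No segment of /iselesifabulus/ meets the structural description of the rule, so the form surfaces unchanged.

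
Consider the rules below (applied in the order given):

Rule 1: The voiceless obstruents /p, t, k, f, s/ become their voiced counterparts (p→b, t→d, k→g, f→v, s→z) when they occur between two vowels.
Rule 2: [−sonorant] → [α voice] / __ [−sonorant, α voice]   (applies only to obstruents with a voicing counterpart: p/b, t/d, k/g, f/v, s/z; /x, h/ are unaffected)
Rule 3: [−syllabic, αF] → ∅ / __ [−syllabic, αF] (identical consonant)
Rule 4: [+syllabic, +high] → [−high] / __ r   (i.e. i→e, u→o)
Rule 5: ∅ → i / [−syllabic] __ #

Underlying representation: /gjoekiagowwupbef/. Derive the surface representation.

Rule 1 (intervocalic voicing): /k/ is a voiceless obstruent between vowels /e/ and /i/, so it voices to [g]. /gjoekiagowwupbef/ → gjoegiagowwupbef.
Rule 2 (regressive voicing assimilation): /p/ precedes the voiced obstruent /b/, so it voices to [b] by assimilation. /gjoegiagowwupbef/ → gjoegiagowwubbef.
Rule 3 (degemination): /ww/ is a geminate; the first /w/ deletes. /bb/ is a geminate; the first /b/ deletes. /gjoegiagowwubbef/ → gjoegiagowubef.
Rule 4 (pre-rhotic lowering): no segment meets the environment; /gjoegiagowubef/ is unchanged.
Rule 5 (final i-epenthesis): the form ends in the consonant /f/, so [i] is inserted word-finally. /gjoegiagowubef/ → gjoegiagowubefi.

gjoegiagowubefi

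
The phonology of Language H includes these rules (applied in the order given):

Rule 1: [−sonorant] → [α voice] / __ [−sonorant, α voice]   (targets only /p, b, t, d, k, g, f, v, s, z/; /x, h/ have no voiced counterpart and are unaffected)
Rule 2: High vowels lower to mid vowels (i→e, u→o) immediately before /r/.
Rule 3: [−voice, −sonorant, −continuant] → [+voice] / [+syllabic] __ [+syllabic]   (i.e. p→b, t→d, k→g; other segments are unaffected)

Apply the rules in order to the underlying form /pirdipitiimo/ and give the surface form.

Rule 1 (regressive voicing assimilation): no segment meets the environment; /pirdipitiimo/ is unchanged.
Rule 2 (pre-rhotic lowering): /i/ is a high vowel immediately before /r/, so it lowers to [e]. /pirdipitiimo/ → perdipitiimo.
Rule 3 (intervocalic voicing): /p/ is a voiceless stop between vowels /i/ and /i/, so it voices to [b]. /t/ is a voiceless stop between vowels /i/ and /i/, so it voices to [d]. /perdipitiimo/ → perdibidiimo.

perdibidiimo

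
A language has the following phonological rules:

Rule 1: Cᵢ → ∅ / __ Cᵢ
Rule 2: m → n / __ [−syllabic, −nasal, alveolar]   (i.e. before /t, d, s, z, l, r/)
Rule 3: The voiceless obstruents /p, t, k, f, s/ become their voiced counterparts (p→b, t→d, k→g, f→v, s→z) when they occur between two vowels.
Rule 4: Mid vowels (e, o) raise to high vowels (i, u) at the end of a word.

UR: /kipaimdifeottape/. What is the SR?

kibaindiveodabi

Rule 1 (degemination): /tt/ is a geminate; the first /t/ deletes. /kipaimdifeottape/ → kipaimdifeotape.
Rule 2 (nasal place assimilation): /m/ precedes the alveolar consonant /d/, so it assimilates in place to [n]. /kipaimdifeotape/ → kipaindifeotape.
Rule 3 (intervocalic voicing): /p/ is a voiceless obstruent between vowels /i/ and /a/, so it voices to [b]. /f/ is a voiceless obstruent between vowels /i/ and /e/, so it voices to [v]. /t/ is a voiceless obstruent between vowels /o/ and /a/, so it voices to [d]. /p/ is a voiceless obstruent between vowels /a/ and /e/, so it voices to [b]. /kipaindifeotape/ → kibaindiveodabe.
Rule 4 (final vowel raising): /e/ is a mid vowel in word-final position, so it raises to [i]. /kibaindiveodabe/ → kibaindiveodabi.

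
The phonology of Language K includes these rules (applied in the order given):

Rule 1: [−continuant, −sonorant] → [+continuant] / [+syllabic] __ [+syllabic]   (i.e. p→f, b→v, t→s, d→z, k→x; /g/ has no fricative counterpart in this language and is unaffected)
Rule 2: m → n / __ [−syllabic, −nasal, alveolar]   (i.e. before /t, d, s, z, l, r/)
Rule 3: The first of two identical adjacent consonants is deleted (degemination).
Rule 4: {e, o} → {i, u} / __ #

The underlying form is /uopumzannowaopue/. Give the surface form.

Rule 1 (intervocalic spirantization): /p/ is a stop between vowels /o/ and /u/, so it spirantizes to the fricative [f]. /p/ is a stop between vowels /o/ and /u/, so it spirantizes to the fricative [f]. /uopumzannowaopue/ → uofumzannowaofue.
Rule 2 (nasal place assimilation): /m/ precedes the alveolar consonant /z/, so it assimilates in place to [n]. /uofumzannowaofue/ → uofunzannowaofue.
Rule 3 (degemination): /nn/ is a geminate; the first /n/ deletes. /uofunzannowaofue/ → uofunzanowaofue.
Rule 4 (final vowel raising): /e/ is a mid vowel in word-final position, so it raises to [i]. /uofunzanowaofue/ → uofunzanowaofui.

uofunzanowaofui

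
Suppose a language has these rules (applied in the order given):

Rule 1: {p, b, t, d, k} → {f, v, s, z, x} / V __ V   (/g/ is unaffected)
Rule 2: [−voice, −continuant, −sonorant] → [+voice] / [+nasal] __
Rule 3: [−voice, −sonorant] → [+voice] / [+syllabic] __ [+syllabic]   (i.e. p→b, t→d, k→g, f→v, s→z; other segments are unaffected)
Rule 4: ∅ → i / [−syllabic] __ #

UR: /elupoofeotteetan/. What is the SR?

Rule 1 (intervocalic spirantization): /p/ is a stop between vowels /u/ and /o/, so it spirantizes to the fricative [f]. /t/ is a stop between vowels /e/ and /a/, so it spirantizes to the fricative [s]. /elupoofeotteetan/ → elufoofeotteesan.
Rule 2 (post-nasal voicing): no segment meets the environment; /elufoofeotteesan/ is unchanged.
Rule 3 (intervocalic voicing): /f/ is a voiceless obstruent between vowels /u/ and /o/, so it voices to [v]. /f/ is a voiceless obstruent between vowels /o/ and /e/, so it voices to [v]. /s/ is a voiceless obstruent between vowels /e/ and /a/, so it voices to [z]. /elufoofeotteesan/ → eluvooveotteezan.
Rule 4 (final i-epenthesis): the form ends in the consonant /n/, so [i] is inserted word-finally. /eluvooveotteezan/ → eluvooveotteezani.

eluvooveotteezani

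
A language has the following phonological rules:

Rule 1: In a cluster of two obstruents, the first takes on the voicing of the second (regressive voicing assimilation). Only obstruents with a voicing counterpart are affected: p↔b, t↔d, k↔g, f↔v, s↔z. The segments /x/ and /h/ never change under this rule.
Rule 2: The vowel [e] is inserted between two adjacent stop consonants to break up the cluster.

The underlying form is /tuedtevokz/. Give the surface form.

Rule 1 (regressive voicing assimilation): /d/ precedes the voiceless obstruent /t/, so it devoices to [t] by assimilation. /k/ precedes the voiced obstruent /z/, so it voices to [g] by assimilation. /tuedtevokz/ → tuettevogz.
Rule 2 (stop-cluster e-epenthesis): /t/ and /t/ form a stop–stop cluster, so [e] is inserted between them. /tuettevogz/ → tuetetevogz.

tuetetevogz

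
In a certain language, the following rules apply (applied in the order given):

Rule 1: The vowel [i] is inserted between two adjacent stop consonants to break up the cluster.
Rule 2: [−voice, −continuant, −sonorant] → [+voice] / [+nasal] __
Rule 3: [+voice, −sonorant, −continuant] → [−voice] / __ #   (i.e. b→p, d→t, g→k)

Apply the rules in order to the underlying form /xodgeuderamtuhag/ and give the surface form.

Rule 1 (stop-cluster i-epenthesis): /d/ and /g/ form a stop–stop cluster, so [i] is inserted between them. /xodgeuderamtuhag/ → xodigeuderamtuhag.
Rule 2 (post-nasal voicing): /t/ is a voiceless stop immediately after the nasal /m/, so it voices to [d]. /xodigeuderamtuhag/ → xodigeuderamduhag.
Rule 3 (final devoicing): /g/ is a voiced stop in word-final position, so it devoices to [k]. /xodigeuderamduhag/ → xodigeuderamduhak.

xodigeuderamduhak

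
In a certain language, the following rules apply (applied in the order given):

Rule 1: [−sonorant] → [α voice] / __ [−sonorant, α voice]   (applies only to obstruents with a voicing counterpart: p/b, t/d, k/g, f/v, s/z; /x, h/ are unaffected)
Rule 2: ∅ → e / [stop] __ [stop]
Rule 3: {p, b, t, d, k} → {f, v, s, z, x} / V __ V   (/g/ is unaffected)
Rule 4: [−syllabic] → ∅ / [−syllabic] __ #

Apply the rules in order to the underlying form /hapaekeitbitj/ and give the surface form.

Rule 1 (regressive voicing assimilation): /t/ precedes the voiced obstruent /b/, so it voices to [d] by assimilation. /hapaekeitbitj/ → hapaekeidbitj.
Rule 2 (stop-cluster e-epenthesis): /d/ and /b/ form a stop–stop cluster, so [e] is inserted between them. /hapaekeidbitj/ → hapaekeidebitj.
Rule 3 (intervocalic spirantization): /p/ is a stop between vowels /a/ and /a/, so it spirantizes to the fricative [f]. /k/ is a stop between vowels /e/ and /e/, so it spirantizes to the fricative [x]. /d/ is a stop between vowels /i/ and /e/, so it spirantizes to the fricative [z]. /b/ is a stop between vowels /e/ and /i/, so it spirantizes to the fricative [v]. /hapaekeidebitj/ → hafaexeizevitj.
Rule 4 (final cluster simplification): /j/ is the second consonant of a word-final cluster /tj/, so it deletes. /hafaexeizevitj/ → hafaexeizevit.

hafaexeizevit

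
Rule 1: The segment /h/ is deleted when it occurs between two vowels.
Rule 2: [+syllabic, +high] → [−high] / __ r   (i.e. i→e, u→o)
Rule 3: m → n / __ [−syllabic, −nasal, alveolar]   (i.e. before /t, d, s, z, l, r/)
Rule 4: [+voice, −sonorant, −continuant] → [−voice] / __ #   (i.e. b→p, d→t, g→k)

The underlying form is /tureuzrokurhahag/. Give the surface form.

Rule 1 (intervocalic h-deletion): /h/ occurs between vowels /a/ and /a/, so it deletes. /tureuzrokurhahag/ → tureuzrokurhaag.
Rule 2 (pre-rhotic lowering): /u/ is a high vowel immediately before /r/, so it lowers to [o]. /u/ is a high vowel immediately before /r/, so it lowers to [o]. /tureuzrokurhaag/ → toreuzrokorhaag.
Rule 3 (nasal place assimilation): no segment meets the environment; /toreuzrokorhaag/ is unchanged.
Rule 4 (final devoicing): /g/ is a voiced stop in word-final position, so it devoices to [k]. /toreuzrokorhaag/ → toreuzrokorhaak.

toreuzrokorhaak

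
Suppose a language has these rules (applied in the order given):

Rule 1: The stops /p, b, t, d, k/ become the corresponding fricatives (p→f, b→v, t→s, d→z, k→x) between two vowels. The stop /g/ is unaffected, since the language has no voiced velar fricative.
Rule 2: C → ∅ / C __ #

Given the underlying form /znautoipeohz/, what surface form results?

znausoifeoh

Rule 1 (intervocalic spirantization): /t/ is a stop between vowels /u/ and /o/, so it spirantizes to the fricative [s]. /p/ is a stop between vowels /i/ and /e/, so it spirantizes to the fricative [f]. /znautoipeohz/ → znausoifeohz.
Rule 2 (final cluster simplification): /z/ is the second consonant of a word-final cluster /hz/, so it deletes. /znausoifeohz/ → znausoifeoh.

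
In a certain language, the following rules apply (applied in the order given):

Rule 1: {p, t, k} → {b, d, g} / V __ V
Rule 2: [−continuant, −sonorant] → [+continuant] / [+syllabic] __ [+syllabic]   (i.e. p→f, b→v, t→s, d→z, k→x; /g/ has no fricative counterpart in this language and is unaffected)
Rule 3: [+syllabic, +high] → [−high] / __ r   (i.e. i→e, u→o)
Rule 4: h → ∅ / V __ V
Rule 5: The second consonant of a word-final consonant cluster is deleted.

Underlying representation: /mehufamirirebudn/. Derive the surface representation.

meufamererevud

Rule 1 (intervocalic voicing): no segment meets the environment; /mehufamirirebudn/ is unchanged.
Rule 2 (intervocalic spirantization): /b/ is a stop between vowels /e/ and /u/, so it spirantizes to the fricative [v]. /mehufamirirebudn/ → mehufamirirevudn.
Rule 3 (pre-rhotic lowering): /i/ is a high vowel immediately before /r/, so it lowers to [e]. /i/ is a high vowel immediately before /r/, so it lowers to [e]. /mehufamirirevudn/ → mehufamererevudn.
Rule 4 (intervocalic h-deletion): /h/ occurs between vowels /e/ and /u/, so it deletes. /mehufamererevudn/ → meufamererevudn.
Rule 5 (final cluster simplification): /n/ is the second consonant of a word-final cluster /dn/, so it deletes. /meufamererevudn/ → meufamererevud.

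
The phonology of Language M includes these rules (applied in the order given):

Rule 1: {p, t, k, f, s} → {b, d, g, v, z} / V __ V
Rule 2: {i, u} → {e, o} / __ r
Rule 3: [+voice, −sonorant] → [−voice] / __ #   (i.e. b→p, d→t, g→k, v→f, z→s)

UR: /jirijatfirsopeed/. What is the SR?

jerijatfersobeet

Rule 1 (intervocalic voicing): /p/ is a voiceless obstruent between vowels /o/ and /e/, so it voices to [b]. /jirijatfirsopeed/ → jirijatfirsobeed.
Rule 2 (pre-rhotic lowering): /i/ is a high vowel immediately before /r/, so it lowers to [e]. /i/ is a high vowel immediately before /r/, so it lowers to [e]. /jirijatfirsobeed/ → jerijatfersobeed.
Rule 3 (final devoicing): /d/ is a voiced obstruent in word-final position, so it devoices to [t]. /jerijatfersobeed/ → jerijatfersobeet.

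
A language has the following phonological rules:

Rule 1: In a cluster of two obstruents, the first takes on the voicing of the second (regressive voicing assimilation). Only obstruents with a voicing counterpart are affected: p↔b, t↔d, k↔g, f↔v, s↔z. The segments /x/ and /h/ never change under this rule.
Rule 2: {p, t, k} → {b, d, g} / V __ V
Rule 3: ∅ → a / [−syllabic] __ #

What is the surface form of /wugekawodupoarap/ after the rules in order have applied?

Rule 1 (regressive voicing assimilation): no segment meets the environment; /wugekawodupoarap/ is unchanged.
Rule 2 (intervocalic voicing): /k/ is a voiceless stop between vowels /e/ and /a/, so it voices to [g]. /p/ is a voiceless stop between vowels /u/ and /o/, so it voices to [b]. /wugekawodupoarap/ → wugegawoduboarap.
Rule 3 (final a-epenthesis): the form ends in the consonant /p/, so [a] is inserted word-finally. /wugegawoduboarap/ → wugegawoduboarapa.

wugegawoduboarapa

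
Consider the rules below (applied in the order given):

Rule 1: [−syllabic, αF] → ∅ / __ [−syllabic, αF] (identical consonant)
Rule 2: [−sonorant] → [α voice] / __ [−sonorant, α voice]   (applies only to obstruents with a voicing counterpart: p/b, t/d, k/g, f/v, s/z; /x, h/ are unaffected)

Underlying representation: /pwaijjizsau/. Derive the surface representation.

Rule 1 (degemination): /jj/ is a geminate; the first /j/ deletes. /pwaijjizsau/ → pwaijizsau.
Rule 2 (regressive voicing assimilation): /z/ precedes the voiceless obstruent /s/, so it devoices to [s] by assimilation. /pwaijizsau/ → pwaijissau.

pwaijissau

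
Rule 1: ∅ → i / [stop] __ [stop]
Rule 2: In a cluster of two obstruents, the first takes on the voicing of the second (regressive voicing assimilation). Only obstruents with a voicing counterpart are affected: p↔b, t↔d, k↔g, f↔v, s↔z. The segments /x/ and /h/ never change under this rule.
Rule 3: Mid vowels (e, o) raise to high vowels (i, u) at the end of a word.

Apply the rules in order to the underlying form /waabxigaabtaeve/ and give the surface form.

waapxigaabitaevi

Rule 1 (stop-cluster i-epenthesis): /b/ and /t/ form a stop–stop cluster, so [i] is inserted between them. /waabxigaabtaeve/ → waabxigaabitaeve.
Rule 2 (regressive voicing assimilation): /b/ precedes the voiceless obstruent /x/, so it devoices to [p] by assimilation. /waabxigaabitaeve/ → waapxigaabitaeve.
Rule 3 (final vowel raising): /e/ is a mid vowel in word-final position, so it raises to [i]. /waapxigaabitaeve/ → waapxigaabitaevi.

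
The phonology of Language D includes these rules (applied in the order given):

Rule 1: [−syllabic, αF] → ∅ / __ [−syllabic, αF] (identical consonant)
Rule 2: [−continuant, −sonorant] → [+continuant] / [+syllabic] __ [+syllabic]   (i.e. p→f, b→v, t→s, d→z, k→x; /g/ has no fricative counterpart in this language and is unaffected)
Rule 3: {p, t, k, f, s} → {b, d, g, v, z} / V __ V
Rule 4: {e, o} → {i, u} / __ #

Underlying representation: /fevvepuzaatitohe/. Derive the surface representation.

fevevuzaazizohi

Rule 1 (degemination): /vv/ is a geminate; the first /v/ deletes. /fevvepuzaatitohe/ → fevepuzaatitohe.
Rule 2 (intervocalic spirantization): /p/ is a stop between vowels /e/ and /u/, so it spirantizes to the fricative [f]. /t/ is a stop between vowels /a/ and /i/, so it spirantizes to the fricative [s]. /t/ is a stop between vowels /i/ and /o/, so it spirantizes to the fricative [s]. /fevepuzaatitohe/ → fevefuzaasisohe.
Rule 3 (intervocalic voicing): /f/ is a voiceless obstruent between vowels /e/ and /u/, so it voices to [v]. /s/ is a voiceless obstruent between vowels /a/ and /i/, so it voices to [z]. /s/ is a voiceless obstruent between vowels /i/ and /o/, so it voices to [z]. /fevefuzaasisohe/ → fevevuzaazizohe.
Rule 4 (final vowel raising): /e/ is a mid vowel in word-final position, so it raises to [i]. /fevevuzaazizohe/ → fevevuzaazizohi.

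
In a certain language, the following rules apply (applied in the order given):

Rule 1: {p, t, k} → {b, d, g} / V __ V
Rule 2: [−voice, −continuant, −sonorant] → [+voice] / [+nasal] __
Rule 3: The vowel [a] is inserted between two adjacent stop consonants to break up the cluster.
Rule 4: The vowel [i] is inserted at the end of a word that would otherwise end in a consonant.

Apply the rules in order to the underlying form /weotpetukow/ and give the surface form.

weotapedugowi

Rule 1 (intervocalic voicing): /t/ is a voiceless stop between vowels /e/ and /u/, so it voices to [d]. /k/ is a voiceless stop between vowels /u/ and /o/, so it voices to [g]. /weotpetukow/ → weotpedugow.
Rule 2 (post-nasal voicing): no segment meets the environment; /weotpedugow/ is unchanged.
Rule 3 (stop-cluster a-epenthesis): /t/ and /p/ form a stop–stop cluster, so [a] is inserted between them. /weotpedugow/ → weotapedugow.
Rule 4 (final i-epenthesis): the form ends in the consonant /w/, so [i] is inserted word-finally. /weotapedugow/ → weotapedugowi.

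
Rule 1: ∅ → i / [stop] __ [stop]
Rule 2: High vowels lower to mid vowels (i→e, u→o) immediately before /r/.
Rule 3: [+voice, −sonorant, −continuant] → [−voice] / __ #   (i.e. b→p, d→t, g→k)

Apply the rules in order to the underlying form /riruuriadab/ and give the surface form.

Rule 1 (stop-cluster i-epenthesis): no segment meets the environment; /riruuriadab/ is unchanged.
Rule 2 (pre-rhotic lowering): /i/ is a high vowel immediately before /r/, so it lowers to [e]. /u/ is a high vowel immediately before /r/, so it lowers to [o]. /riruuriadab/ → reruoriadab.
Rule 3 (final devoicing): /b/ is a voiced stop in word-final position, so it devoices to [p]. /reruoriadab/ → reruoriadap.

reruoriadap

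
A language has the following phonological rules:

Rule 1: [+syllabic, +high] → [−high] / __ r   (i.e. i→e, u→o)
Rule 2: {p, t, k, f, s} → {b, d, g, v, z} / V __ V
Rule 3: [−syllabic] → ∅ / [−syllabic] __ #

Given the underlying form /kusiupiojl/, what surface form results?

kuziubioj

Rule 1 (pre-rhotic lowering): no segment meets the environment; /kusiupiojl/ is unchanged.
Rule 2 (intervocalic voicing): /s/ is a voiceless obstruent between vowels /u/ and /i/, so it voices to [z]. /p/ is a voiceless obstruent between vowels /u/ and /i/, so it voices to [b]. /kusiupiojl/ → kuziubiojl.
Rule 3 (final cluster simplification): /l/ is the second consonant of a word-final cluster /jl/, so it deletes. /kuziubiojl/ → kuziubioj.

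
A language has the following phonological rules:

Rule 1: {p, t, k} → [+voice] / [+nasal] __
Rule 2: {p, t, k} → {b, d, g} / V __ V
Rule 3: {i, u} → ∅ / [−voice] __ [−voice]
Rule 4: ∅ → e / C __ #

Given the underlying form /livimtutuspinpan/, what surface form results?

Rule 1 (post-nasal voicing): /t/ is a voiceless stop immediately after the nasal /m/, so it voices to [d]. /p/ is a voiceless stop immediately after the nasal /n/, so it voices to [b]. /livimtutuspinpan/ → livimdutuspinban.
Rule 2 (intervocalic voicing): /t/ is a voiceless stop between vowels /u/ and /u/, so it voices to [d]. /livimdutuspinban/ → livimduduspinban.
Rule 3 (high vowel syncope): no segment meets the environment; /livimduduspinban/ is unchanged.
Rule 4 (final e-epenthesis): the form ends in the consonant /n/, so [e] is inserted word-finally. /livimduduspinban/ → livimduduspinbane.

livimduduspinbane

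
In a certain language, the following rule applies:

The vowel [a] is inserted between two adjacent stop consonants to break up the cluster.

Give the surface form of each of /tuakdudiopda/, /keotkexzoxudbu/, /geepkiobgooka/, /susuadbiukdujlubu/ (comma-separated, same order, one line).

/tuakdudiopda/: /k/ and /d/ form a stop–stop cluster, so [a] is inserted between them. /p/ and /d/ form a stop–stop cluster, so [a] is inserted between them. → [tuakadudiopada].
/keotkexzoxudbu/: /t/ and /k/ form a stop–stop cluster, so [a] is inserted between them. /d/ and /b/ form a stop–stop cluster, so [a] is inserted between them. → [keotakexzoxudabu].
/geepkiobgooka/: /p/ and /k/ form a stop–stop cluster, so [a] is inserted between them. /b/ and /g/ form a stop–stop cluster, so [a] is inserted between them. → [geepakiobagooka].
/susuadbiukdujlubu/: /d/ and /b/ form a stop–stop cluster, so [a] is inserted between them. /k/ and /d/ form a stop–stop cluster, so [a] is inserted between them. → [susuadabiukadujlubu].

tuakadudiopada, keotakexzoxudabu, geepakiobagooka, susuadabiukadujlubu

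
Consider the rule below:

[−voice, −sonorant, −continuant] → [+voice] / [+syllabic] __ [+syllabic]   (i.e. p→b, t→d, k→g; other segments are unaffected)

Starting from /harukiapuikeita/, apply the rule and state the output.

harugiabuigeida

/k/ is a voiceless stop between vowels /u/ and /i/, so it voices to [g].
/p/ is a voiceless stop between vowels /a/ and /u/, so it voices to [b].
/k/ is a voiceless stop between vowels /i/ and /e/, so it voices to [g].
/t/ is a voiceless stop between vowels /i/ and /a/, so it voices to [d].
Surface form: [harugiabuigeida].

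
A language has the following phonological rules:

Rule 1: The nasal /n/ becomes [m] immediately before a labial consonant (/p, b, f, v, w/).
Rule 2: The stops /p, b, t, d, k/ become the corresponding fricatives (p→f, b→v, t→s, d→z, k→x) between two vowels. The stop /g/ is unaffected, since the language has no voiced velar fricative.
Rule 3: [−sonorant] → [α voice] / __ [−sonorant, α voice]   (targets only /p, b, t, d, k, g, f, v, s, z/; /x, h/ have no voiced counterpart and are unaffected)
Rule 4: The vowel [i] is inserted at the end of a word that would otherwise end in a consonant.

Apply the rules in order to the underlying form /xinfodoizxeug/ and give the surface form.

Rule 1 (nasal place assimilation): /n/ precedes the labial consonant /f/, so it assimilates in place to [m]. /xinfodoizxeug/ → ximfodoizxeug.
Rule 2 (intervocalic spirantization): /d/ is a stop between vowels /o/ and /o/, so it spirantizes to the fricative [z]. /ximfodoizxeug/ → ximfozoizxeug.
Rule 3 (regressive voicing assimilation): /z/ precedes the voiceless obstruent /x/, so it devoices to [s] by assimilation. /ximfozoizxeug/ → ximfozoisxeug.
Rule 4 (final i-epenthesis): the form ends in the consonant /g/, so [i] is inserted word-finally. /ximfozoisxeug/ → ximfozoisxeugi.

ximfozoisxeugi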